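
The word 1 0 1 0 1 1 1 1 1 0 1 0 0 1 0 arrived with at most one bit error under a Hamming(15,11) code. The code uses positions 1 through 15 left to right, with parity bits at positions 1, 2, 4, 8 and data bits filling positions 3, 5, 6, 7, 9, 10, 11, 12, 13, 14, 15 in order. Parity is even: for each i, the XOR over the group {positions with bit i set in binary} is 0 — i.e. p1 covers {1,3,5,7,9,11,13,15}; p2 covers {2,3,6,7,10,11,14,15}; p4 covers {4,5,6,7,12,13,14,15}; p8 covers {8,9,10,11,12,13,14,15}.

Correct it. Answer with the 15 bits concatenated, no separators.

s1 (pos 1,3,5,7,9,11,13,15): 1⊕1⊕1⊕1⊕1⊕1⊕0⊕0 = 0
s2 (pos 2,3,6,7,10,11,14,15): 0⊕1⊕1⊕1⊕0⊕1⊕1⊕0 = 1
s4 (pos 4,5,6,7,12,13,14,15): 0⊕1⊕1⊕1⊕0⊕0⊕1⊕0 = 0
s8 (pos 8,9,10,11,12,13,14,15): 1⊕1⊕0⊕1⊕0⊕0⊕1⊕0 = 0
Syndrome s8…s1 = 0010 → error at position 2.
Flip position 2: 101011111010010 → 111011111010010

111011111010010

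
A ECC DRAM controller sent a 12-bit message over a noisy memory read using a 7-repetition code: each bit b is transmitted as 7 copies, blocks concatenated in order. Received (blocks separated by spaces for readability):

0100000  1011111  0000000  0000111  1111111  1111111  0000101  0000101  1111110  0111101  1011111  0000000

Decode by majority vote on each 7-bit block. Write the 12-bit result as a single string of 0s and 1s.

010011001110

Block 1 (0100000): 1 one → 0
Block 2 (1011111): 6 ones → 1
Block 3 (0000000): 0 ones → 0
Block 4 (0000111): 3 ones → 0
Block 5 (1111111): 7 ones → 1
Block 6 (1111111): 7 ones → 1
Block 7 (0000101): 2 ones → 0
Block 8 (0000101): 2 ones → 0
Block 9 (1111110): 6 ones → 1
Block 10 (0111101): 5 ones → 1
Block 11 (1011111): 6 ones → 1
Block 12 (0000000): 0 ones → 0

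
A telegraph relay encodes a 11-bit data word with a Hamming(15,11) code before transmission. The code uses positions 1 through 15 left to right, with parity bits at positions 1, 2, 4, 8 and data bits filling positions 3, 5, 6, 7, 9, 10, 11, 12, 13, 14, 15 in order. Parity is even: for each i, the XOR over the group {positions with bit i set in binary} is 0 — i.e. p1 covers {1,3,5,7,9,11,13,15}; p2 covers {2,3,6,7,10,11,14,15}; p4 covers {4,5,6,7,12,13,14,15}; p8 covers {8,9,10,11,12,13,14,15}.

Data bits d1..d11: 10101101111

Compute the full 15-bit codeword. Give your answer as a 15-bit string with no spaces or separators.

011101001101111

Place data at non-parity positions: p1 p2 1 p4 0 1 0 p8 1 1 0 1 1 1 1
p1 (pos 1,3,5,7,9,11,13,15): XOR of data positions = 1⊕0⊕0⊕1⊕0⊕1⊕1 = 0
p2 (pos 2,3,6,7,10,11,14,15): XOR of data positions = 1⊕1⊕0⊕1⊕0⊕1⊕1 = 1
p4 (pos 4,5,6,7,12,13,14,15): XOR of data positions = 0⊕1⊕0⊕1⊕1⊕1⊕1 = 1
p8 (pos 8,9,10,11,12,13,14,15): XOR of data positions = 1⊕1⊕0⊕1⊕1⊕1⊕1 = 0
Codeword: 011101001101111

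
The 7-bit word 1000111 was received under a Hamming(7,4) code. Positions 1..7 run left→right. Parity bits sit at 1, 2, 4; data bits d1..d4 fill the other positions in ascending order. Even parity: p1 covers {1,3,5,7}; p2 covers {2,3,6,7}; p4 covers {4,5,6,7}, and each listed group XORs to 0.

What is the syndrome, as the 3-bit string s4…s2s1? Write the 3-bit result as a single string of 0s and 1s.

s1 (pos 1,3,5,7): 1⊕0⊕1⊕1 = 1
s2 (pos 2,3,6,7): 0⊕0⊕1⊕1 = 0
s4 (pos 4,5,6,7): 0⊕1⊕1⊕1 = 1
Syndrome s4…s1 = 101 → error at position 5.

101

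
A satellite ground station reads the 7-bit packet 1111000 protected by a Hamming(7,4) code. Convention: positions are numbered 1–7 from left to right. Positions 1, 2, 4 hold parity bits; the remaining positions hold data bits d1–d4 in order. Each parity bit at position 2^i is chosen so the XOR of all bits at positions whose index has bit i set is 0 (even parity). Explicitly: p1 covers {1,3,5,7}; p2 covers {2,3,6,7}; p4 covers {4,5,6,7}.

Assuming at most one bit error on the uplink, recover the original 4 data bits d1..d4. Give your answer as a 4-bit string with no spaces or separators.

1000

s1 (pos 1,3,5,7): 1⊕1⊕0⊕0 = 0
s2 (pos 2,3,6,7): 1⊕1⊕0⊕0 = 0
s4 (pos 4,5,6,7): 1⊕0⊕0⊕0 = 1
Syndrome s4…s1 = 100 → error at position 4.
Flip position 4: 1111000 → 1110000
Read data bits from positions 3,5,6,7: 1000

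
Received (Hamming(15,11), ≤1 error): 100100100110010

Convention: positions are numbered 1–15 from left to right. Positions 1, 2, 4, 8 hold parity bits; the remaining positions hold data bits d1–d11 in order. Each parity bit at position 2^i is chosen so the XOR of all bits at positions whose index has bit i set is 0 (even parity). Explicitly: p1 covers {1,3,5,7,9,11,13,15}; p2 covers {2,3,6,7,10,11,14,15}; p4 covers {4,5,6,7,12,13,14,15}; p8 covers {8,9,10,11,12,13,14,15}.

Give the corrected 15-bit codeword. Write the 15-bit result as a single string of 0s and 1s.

s1 (pos 1,3,5,7,9,11,13,15): 1⊕0⊕0⊕1⊕0⊕1⊕0⊕0 = 1
s2 (pos 2,3,6,7,10,11,14,15): 0⊕0⊕0⊕1⊕1⊕1⊕1⊕0 = 0
s4 (pos 4,5,6,7,12,13,14,15): 1⊕0⊕0⊕1⊕0⊕0⊕1⊕0 = 1
s8 (pos 8,9,10,11,12,13,14,15): 0⊕0⊕1⊕1⊕0⊕0⊕1⊕0 = 1
Syndrome s8…s1 = 1101 → error at position 13.
Flip position 13: 100100100110010 → 100100100110110

100100100110110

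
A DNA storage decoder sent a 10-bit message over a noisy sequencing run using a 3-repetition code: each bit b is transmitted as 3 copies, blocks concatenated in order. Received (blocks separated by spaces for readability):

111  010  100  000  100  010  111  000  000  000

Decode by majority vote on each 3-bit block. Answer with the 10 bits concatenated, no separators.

1000001000

Block 1 (111): 3 ones → 1
Block 2 (010): 1 one → 0
Block 3 (100): 1 one → 0
Block 4 (000): 0 ones → 0
Block 5 (100): 1 one → 0
Block 6 (010): 1 one → 0
Block 7 (111): 3 ones → 1
Block 8 (000): 0 ones → 0
Block 9 (000): 0 ones → 0
Block 10 (000): 0 ones → 0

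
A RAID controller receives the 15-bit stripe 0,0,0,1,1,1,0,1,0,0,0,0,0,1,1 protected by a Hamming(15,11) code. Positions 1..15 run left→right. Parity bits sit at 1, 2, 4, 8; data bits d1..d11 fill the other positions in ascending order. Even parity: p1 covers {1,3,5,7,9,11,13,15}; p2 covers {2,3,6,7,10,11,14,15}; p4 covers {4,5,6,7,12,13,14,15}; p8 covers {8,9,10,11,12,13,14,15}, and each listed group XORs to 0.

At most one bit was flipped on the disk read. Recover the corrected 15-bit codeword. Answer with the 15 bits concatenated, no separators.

000111010000001

s1 (pos 1,3,5,7,9,11,13,15): 0⊕0⊕1⊕0⊕0⊕0⊕0⊕1 = 0
s2 (pos 2,3,6,7,10,11,14,15): 0⊕0⊕1⊕0⊕0⊕0⊕1⊕1 = 1
s4 (pos 4,5,6,7,12,13,14,15): 1⊕1⊕1⊕0⊕0⊕0⊕1⊕1 = 1
s8 (pos 8,9,10,11,12,13,14,15): 1⊕0⊕0⊕0⊕0⊕0⊕1⊕1 = 1
Syndrome s8…s1 = 1110 → error at position 14.
Flip position 14: 000111010000011 → 000111010000001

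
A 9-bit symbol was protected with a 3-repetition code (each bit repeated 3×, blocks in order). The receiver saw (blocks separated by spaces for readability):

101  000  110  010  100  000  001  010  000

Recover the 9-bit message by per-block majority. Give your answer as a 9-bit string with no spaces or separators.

101000000

Block 1 (101): 2 ones → 1
Block 2 (000): 0 ones → 0
Block 3 (110): 2 ones → 1
Block 4 (010): 1 one → 0
Block 5 (100): 1 one → 0
Block 6 (000): 0 ones → 0
Block 7 (001): 1 one → 0
Block 8 (010): 1 one → 0
Block 9 (000): 0 ones → 0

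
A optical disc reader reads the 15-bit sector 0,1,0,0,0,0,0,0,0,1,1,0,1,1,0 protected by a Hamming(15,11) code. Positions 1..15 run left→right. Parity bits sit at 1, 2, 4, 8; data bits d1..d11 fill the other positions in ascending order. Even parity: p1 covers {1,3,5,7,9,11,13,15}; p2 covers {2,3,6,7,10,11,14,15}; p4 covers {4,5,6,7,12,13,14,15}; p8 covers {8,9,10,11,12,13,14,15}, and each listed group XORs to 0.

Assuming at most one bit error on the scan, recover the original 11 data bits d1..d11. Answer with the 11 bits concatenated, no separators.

s1 (pos 1,3,5,7,9,11,13,15): 0⊕0⊕0⊕0⊕0⊕1⊕1⊕0 = 0
s2 (pos 2,3,6,7,10,11,14,15): 1⊕0⊕0⊕0⊕1⊕1⊕1⊕0 = 0
s4 (pos 4,5,6,7,12,13,14,15): 0⊕0⊕0⊕0⊕0⊕1⊕1⊕0 = 0
s8 (pos 8,9,10,11,12,13,14,15): 0⊕0⊕1⊕1⊕0⊕1⊕1⊕0 = 0
Syndrome s8…s1 = 0000 → no error.
Read data bits from positions 3,5,6,7,9,10,11,12,13,14,15: 00000110110

00000110110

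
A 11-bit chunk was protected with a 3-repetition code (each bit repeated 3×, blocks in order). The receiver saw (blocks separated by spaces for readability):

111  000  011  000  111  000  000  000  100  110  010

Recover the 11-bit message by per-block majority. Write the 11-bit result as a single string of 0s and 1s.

10101000010

Block 1 (111): 3 ones → 1
Block 2 (000): 0 ones → 0
Block 3 (011): 2 ones → 1
Block 4 (000): 0 ones → 0
Block 5 (111): 3 ones → 1
Block 6 (000): 0 ones → 0
Block 7 (000): 0 ones → 0
Block 8 (000): 0 ones → 0
Block 9 (100): 1 one → 0
Block 10 (110): 2 ones → 1
Block 11 (010): 1 one → 0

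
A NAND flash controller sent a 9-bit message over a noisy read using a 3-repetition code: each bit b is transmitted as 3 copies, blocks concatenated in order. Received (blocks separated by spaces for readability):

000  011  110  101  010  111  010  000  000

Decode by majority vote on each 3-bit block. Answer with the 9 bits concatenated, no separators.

Block 1 (000): 0 ones → 0
Block 2 (011): 2 ones → 1
Block 3 (110): 2 ones → 1
Block 4 (101): 2 ones → 1
Block 5 (010): 1 one → 0
Block 6 (111): 3 ones → 1
Block 7 (010): 1 one → 0
Block 8 (000): 0 ones → 0
Block 9 (000): 0 ones → 0

011101000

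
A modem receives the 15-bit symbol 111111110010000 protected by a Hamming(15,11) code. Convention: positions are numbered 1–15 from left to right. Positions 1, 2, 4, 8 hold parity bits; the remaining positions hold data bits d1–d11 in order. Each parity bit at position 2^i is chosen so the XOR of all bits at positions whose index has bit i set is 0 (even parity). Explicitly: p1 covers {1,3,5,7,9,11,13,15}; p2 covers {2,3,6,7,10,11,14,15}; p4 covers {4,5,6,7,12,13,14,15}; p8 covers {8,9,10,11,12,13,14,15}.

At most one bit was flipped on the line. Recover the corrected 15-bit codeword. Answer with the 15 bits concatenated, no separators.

s1 (pos 1,3,5,7,9,11,13,15): 1⊕1⊕1⊕1⊕0⊕1⊕0⊕0 = 1
s2 (pos 2,3,6,7,10,11,14,15): 1⊕1⊕1⊕1⊕0⊕1⊕0⊕0 = 1
s4 (pos 4,5,6,7,12,13,14,15): 1⊕1⊕1⊕1⊕0⊕0⊕0⊕0 = 0
s8 (pos 8,9,10,11,12,13,14,15): 1⊕0⊕0⊕1⊕0⊕0⊕0⊕0 = 0
Syndrome s8…s1 = 0011 → error at position 3.
Flip position 3: 111111110010000 → 110111110010000

110111110010000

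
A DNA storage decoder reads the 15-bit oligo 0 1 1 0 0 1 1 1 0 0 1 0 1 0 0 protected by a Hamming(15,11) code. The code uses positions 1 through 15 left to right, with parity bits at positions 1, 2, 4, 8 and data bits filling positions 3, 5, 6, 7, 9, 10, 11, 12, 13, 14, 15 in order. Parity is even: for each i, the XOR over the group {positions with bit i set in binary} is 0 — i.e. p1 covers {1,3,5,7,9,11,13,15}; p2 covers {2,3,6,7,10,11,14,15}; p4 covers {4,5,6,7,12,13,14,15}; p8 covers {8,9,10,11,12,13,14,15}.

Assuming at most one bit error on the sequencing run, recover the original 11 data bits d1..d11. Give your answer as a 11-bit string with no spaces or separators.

s1 (pos 1,3,5,7,9,11,13,15): 0⊕1⊕0⊕1⊕0⊕1⊕1⊕0 = 0
s2 (pos 2,3,6,7,10,11,14,15): 1⊕1⊕1⊕1⊕0⊕1⊕0⊕0 = 1
s4 (pos 4,5,6,7,12,13,14,15): 0⊕0⊕1⊕1⊕0⊕1⊕0⊕0 = 1
s8 (pos 8,9,10,11,12,13,14,15): 1⊕0⊕0⊕1⊕0⊕1⊕0⊕0 = 1
Syndrome s8…s1 = 1110 → error at position 14.
Flip position 14: 011001110010100 → 011001110010110
Read data bits from positions 3,5,6,7,9,10,11,12,13,14,15: 10110010110

10110010110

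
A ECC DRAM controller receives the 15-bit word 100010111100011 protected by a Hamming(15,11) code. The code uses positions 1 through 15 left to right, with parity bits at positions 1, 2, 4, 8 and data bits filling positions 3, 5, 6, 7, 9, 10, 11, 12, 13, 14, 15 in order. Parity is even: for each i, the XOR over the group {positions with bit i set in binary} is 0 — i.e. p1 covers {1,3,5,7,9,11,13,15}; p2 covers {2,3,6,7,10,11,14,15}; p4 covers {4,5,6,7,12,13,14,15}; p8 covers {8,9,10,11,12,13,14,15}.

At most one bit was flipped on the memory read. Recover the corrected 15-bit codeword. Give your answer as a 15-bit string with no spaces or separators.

s1 (pos 1,3,5,7,9,11,13,15): 1⊕0⊕1⊕1⊕1⊕0⊕0⊕1 = 1
s2 (pos 2,3,6,7,10,11,14,15): 0⊕0⊕0⊕1⊕1⊕0⊕1⊕1 = 0
s4 (pos 4,5,6,7,12,13,14,15): 0⊕1⊕0⊕1⊕0⊕0⊕1⊕1 = 0
s8 (pos 8,9,10,11,12,13,14,15): 1⊕1⊕1⊕0⊕0⊕0⊕1⊕1 = 1
Syndrome s8…s1 = 1001 → error at position 9.
Flip position 9: 100010111100011 → 100010110100011

100010110100011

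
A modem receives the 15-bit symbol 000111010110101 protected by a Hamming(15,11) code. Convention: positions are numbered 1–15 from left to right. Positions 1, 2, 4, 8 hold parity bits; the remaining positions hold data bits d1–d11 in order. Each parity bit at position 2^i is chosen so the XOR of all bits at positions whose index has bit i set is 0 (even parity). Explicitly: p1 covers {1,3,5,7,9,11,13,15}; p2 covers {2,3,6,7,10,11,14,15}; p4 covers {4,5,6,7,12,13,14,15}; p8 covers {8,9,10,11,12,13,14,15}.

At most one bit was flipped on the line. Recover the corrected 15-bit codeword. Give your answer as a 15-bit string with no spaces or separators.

s1 (pos 1,3,5,7,9,11,13,15): 0⊕0⊕1⊕0⊕0⊕1⊕1⊕1 = 0
s2 (pos 2,3,6,7,10,11,14,15): 0⊕0⊕1⊕0⊕1⊕1⊕0⊕1 = 0
s4 (pos 4,5,6,7,12,13,14,15): 1⊕1⊕1⊕0⊕0⊕1⊕0⊕1 = 1
s8 (pos 8,9,10,11,12,13,14,15): 1⊕0⊕1⊕1⊕0⊕1⊕0⊕1 = 1
Syndrome s8…s1 = 1100 → error at position 12.
Flip position 12: 000111010110101 → 000111010111101

000111010111101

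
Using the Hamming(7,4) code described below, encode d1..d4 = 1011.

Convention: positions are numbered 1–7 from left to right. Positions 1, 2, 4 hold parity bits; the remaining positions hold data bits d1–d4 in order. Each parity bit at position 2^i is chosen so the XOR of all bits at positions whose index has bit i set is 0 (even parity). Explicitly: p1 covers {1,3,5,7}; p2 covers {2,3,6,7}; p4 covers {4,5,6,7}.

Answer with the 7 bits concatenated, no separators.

0110011

Place data at non-parity positions: p1 p2 1 p4 0 1 1
p1 (pos 1,3,5,7): XOR of data positions = 1⊕0⊕1 = 0
p2 (pos 2,3,6,7): XOR of data positions = 1⊕1⊕1 = 1
p4 (pos 4,5,6,7): XOR of data positions = 0⊕1⊕1 = 0
Codeword: 0110011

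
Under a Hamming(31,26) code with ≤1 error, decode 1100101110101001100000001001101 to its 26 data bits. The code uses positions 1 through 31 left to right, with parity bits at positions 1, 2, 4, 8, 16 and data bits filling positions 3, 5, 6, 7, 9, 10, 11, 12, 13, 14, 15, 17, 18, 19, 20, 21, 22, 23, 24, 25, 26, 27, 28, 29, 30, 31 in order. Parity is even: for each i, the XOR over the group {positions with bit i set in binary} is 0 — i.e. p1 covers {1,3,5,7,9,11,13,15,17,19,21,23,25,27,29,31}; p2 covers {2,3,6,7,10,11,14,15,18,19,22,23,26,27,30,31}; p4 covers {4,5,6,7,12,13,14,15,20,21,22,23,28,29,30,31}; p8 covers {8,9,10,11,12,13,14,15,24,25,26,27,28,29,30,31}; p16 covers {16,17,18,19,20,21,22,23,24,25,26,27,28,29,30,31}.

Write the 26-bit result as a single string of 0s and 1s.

s1 (pos 1,3,5,7,9,11,13,15,17,19,21,23,25,27,29,31): 1⊕0⊕1⊕1⊕1⊕1⊕1⊕0⊕1⊕0⊕0⊕0⊕1⊕0⊕1⊕1 = 0
s2 (pos 2,3,6,7,10,11,14,15,18,19,22,23,26,27,30,31): 1⊕0⊕0⊕1⊕0⊕1⊕0⊕0⊕0⊕0⊕0⊕0⊕0⊕0⊕0⊕1 = 0
s4 (pos 4,5,6,7,12,13,14,15,20,21,22,23,28,29,30,31): 0⊕1⊕0⊕1⊕0⊕1⊕0⊕0⊕0⊕0⊕0⊕0⊕1⊕1⊕0⊕1 = 0
s8 (pos 8,9,10,11,12,13,14,15,24,25,26,27,28,29,30,31): 1⊕1⊕0⊕1⊕0⊕1⊕0⊕0⊕0⊕1⊕0⊕0⊕1⊕1⊕0⊕1 = 0
s16 (pos 16,17,18,19,20,21,22,23,24,25,26,27,28,29,30,31): 1⊕1⊕0⊕0⊕0⊕0⊕0⊕0⊕0⊕1⊕0⊕0⊕1⊕1⊕0⊕1 = 0
Syndrome s16…s1 = 00000 → no error.
Read data bits from positions 3,5,6,7,9,10,11,12,13,14,15,17,18,19,20,21,22,23,24,25,26,27,28,29,30,31: 01011010100100000001001101

01011010100100000001001101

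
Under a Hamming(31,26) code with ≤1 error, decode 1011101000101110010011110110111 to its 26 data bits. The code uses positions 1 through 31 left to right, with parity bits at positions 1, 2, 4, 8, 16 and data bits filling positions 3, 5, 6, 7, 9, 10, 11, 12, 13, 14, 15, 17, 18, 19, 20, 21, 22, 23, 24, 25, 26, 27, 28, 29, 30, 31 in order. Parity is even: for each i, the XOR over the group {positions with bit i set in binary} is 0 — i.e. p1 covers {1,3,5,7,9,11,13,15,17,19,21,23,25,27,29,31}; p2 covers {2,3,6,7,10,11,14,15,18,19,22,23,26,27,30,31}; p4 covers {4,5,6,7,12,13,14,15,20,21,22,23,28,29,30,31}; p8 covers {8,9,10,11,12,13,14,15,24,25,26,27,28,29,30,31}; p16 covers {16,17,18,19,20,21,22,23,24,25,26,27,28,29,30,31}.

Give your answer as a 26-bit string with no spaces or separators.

s1 (pos 1,3,5,7,9,11,13,15,17,19,21,23,25,27,29,31): 1⊕1⊕1⊕1⊕0⊕1⊕1⊕1⊕0⊕0⊕1⊕1⊕0⊕1⊕1⊕1 = 0
s2 (pos 2,3,6,7,10,11,14,15,18,19,22,23,26,27,30,31): 0⊕1⊕0⊕1⊕0⊕1⊕1⊕1⊕1⊕0⊕1⊕1⊕1⊕1⊕1⊕1 = 0
s4 (pos 4,5,6,7,12,13,14,15,20,21,22,23,28,29,30,31): 1⊕1⊕0⊕1⊕0⊕1⊕1⊕1⊕0⊕1⊕1⊕1⊕0⊕1⊕1⊕1 = 0
s8 (pos 8,9,10,11,12,13,14,15,24,25,26,27,28,29,30,31): 0⊕0⊕0⊕1⊕0⊕1⊕1⊕1⊕1⊕0⊕1⊕1⊕0⊕1⊕1⊕1 = 0
s16 (pos 16,17,18,19,20,21,22,23,24,25,26,27,28,29,30,31): 0⊕0⊕1⊕0⊕0⊕1⊕1⊕1⊕1⊕0⊕1⊕1⊕0⊕1⊕1⊕1 = 0
Syndrome s16…s1 = 00000 → no error.
Read data bits from positions 3,5,6,7,9,10,11,12,13,14,15,17,18,19,20,21,22,23,24,25,26,27,28,29,30,31: 11010010111010011110110111

11010010111010011110110111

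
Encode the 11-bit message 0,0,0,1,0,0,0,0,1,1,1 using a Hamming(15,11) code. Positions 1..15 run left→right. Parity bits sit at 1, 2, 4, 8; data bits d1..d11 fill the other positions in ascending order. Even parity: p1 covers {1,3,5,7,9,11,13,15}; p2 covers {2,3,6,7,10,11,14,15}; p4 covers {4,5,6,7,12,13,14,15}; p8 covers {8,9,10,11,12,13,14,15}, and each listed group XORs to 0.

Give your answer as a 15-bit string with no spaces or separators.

Place data at non-parity positions: p1 p2 0 p4 0 0 1 p8 0 0 0 0 1 1 1
p1 (pos 1,3,5,7,9,11,13,15): XOR of data positions = 0⊕0⊕1⊕0⊕0⊕1⊕1 = 1
p2 (pos 2,3,6,7,10,11,14,15): XOR of data positions = 0⊕0⊕1⊕0⊕0⊕1⊕1 = 1
p4 (pos 4,5,6,7,12,13,14,15): XOR of data positions = 0⊕0⊕1⊕0⊕1⊕1⊕1 = 0
p8 (pos 8,9,10,11,12,13,14,15): XOR of data positions = 0⊕0⊕0⊕0⊕1⊕1⊕1 = 1
Codeword: 110000110000111

110000110000111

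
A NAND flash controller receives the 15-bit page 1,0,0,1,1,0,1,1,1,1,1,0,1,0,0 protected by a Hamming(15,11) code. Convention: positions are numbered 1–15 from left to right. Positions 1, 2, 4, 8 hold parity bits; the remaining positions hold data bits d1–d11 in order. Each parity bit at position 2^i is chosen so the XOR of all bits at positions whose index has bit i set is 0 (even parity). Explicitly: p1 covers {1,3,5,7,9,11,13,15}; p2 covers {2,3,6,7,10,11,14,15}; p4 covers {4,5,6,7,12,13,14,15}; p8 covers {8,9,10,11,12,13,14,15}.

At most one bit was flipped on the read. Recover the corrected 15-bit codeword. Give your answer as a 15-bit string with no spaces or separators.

100110111010100

s1 (pos 1,3,5,7,9,11,13,15): 1⊕0⊕1⊕1⊕1⊕1⊕1⊕0 = 0
s2 (pos 2,3,6,7,10,11,14,15): 0⊕0⊕0⊕1⊕1⊕1⊕0⊕0 = 1
s4 (pos 4,5,6,7,12,13,14,15): 1⊕1⊕0⊕1⊕0⊕1⊕0⊕0 = 0
s8 (pos 8,9,10,11,12,13,14,15): 1⊕1⊕1⊕1⊕0⊕1⊕0⊕0 = 1
Syndrome s8…s1 = 1010 → error at position 10.
Flip position 10: 100110111110100 → 100110111010100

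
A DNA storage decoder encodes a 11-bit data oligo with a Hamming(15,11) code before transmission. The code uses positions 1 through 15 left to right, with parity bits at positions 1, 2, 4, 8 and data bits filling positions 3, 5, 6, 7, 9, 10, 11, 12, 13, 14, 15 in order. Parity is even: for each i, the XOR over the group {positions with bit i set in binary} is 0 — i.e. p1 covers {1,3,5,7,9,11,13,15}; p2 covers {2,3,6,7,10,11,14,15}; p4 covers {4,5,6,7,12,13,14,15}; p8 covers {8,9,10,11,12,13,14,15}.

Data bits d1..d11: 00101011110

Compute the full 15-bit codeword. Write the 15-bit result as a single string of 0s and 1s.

110001011011110

Place data at non-parity positions: p1 p2 0 p4 0 1 0 p8 1 0 1 1 1 1 0
p1 (pos 1,3,5,7,9,11,13,15): XOR of data positions = 0⊕0⊕0⊕1⊕1⊕1⊕0 = 1
p2 (pos 2,3,6,7,10,11,14,15): XOR of data positions = 0⊕1⊕0⊕0⊕1⊕1⊕0 = 1
p4 (pos 4,5,6,7,12,13,14,15): XOR of data positions = 0⊕1⊕0⊕1⊕1⊕1⊕0 = 0
p8 (pos 8,9,10,11,12,13,14,15): XOR of data positions = 1⊕0⊕1⊕1⊕1⊕1⊕0 = 1
Codeword: 110001011011110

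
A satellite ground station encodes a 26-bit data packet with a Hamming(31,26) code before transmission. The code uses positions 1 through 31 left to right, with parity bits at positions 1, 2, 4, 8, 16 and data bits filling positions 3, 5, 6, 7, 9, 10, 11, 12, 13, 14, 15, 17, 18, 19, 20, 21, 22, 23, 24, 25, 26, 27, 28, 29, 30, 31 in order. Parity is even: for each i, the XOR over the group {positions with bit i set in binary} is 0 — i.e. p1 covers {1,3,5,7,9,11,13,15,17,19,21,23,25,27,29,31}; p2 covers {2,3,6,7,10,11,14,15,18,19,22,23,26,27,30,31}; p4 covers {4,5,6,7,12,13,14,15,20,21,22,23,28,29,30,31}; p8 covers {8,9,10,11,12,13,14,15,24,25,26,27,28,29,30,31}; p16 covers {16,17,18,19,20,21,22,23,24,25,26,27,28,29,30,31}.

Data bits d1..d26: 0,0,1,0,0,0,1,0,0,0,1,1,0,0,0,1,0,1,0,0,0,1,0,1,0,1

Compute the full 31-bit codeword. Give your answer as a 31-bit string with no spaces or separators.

0000010100100010100010100010101

Place data at non-parity positions: p1 p2 0 p4 0 1 0 p8 0 0 1 0 0 0 1 p16 1 0 0 0 1 0 1 0 0 0 1 0 1 0 1
p1 (pos 1,3,5,7,9,11,13,15,17,19,21,23,25,27,29,31): XOR of data positions = 0⊕0⊕0⊕0⊕1⊕0⊕1⊕1⊕0⊕1⊕1⊕0⊕1⊕1⊕1 = 0
p2 (pos 2,3,6,7,10,11,14,15,18,19,22,23,26,27,30,31): XOR of data positions = 0⊕1⊕0⊕0⊕1⊕0⊕1⊕0⊕0⊕0⊕1⊕0⊕1⊕0⊕1 = 0
p4 (pos 4,5,6,7,12,13,14,15,20,21,22,23,28,29,30,31): XOR of data positions = 0⊕1⊕0⊕0⊕0⊕0⊕1⊕0⊕1⊕0⊕1⊕0⊕1⊕0⊕1 = 0
p8 (pos 8,9,10,11,12,13,14,15,24,25,26,27,28,29,30,31): XOR of data positions = 0⊕0⊕1⊕0⊕0⊕0⊕1⊕0⊕0⊕0⊕1⊕0⊕1⊕0⊕1 = 1
p16 (pos 16,17,18,19,20,21,22,23,24,25,26,27,28,29,30,31): XOR of data positions = 1⊕0⊕0⊕0⊕1⊕0⊕1⊕0⊕0⊕0⊕1⊕0⊕1⊕0⊕1 = 0
Codeword: 0000010100100010100010100010101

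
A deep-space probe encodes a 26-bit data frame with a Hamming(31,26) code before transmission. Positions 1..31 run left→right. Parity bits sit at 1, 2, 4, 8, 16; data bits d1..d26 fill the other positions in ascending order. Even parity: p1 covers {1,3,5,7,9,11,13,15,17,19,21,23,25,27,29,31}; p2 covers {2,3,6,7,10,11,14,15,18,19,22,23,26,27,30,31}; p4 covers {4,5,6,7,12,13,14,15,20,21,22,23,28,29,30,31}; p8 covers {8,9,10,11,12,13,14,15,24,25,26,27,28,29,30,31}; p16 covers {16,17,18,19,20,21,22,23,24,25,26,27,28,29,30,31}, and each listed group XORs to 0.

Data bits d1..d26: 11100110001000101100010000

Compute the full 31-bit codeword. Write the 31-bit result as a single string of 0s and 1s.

0010110001100010000101100010000

Place data at non-parity positions: p1 p2 1 p4 1 1 0 p8 0 1 1 0 0 0 1 p16 0 0 0 1 0 1 1 0 0 0 1 0 0 0 0
p1 (pos 1,3,5,7,9,11,13,15,17,19,21,23,25,27,29,31): XOR of data positions = 1⊕1⊕0⊕0⊕1⊕0⊕1⊕0⊕0⊕0⊕1⊕0⊕1⊕0⊕0 = 0
p2 (pos 2,3,6,7,10,11,14,15,18,19,22,23,26,27,30,31): XOR of data positions = 1⊕1⊕0⊕1⊕1⊕0⊕1⊕0⊕0⊕1⊕1⊕0⊕1⊕0⊕0 = 0
p4 (pos 4,5,6,7,12,13,14,15,20,21,22,23,28,29,30,31): XOR of data positions = 1⊕1⊕0⊕0⊕0⊕0⊕1⊕1⊕0⊕1⊕1⊕0⊕0⊕0⊕0 = 0
p8 (pos 8,9,10,11,12,13,14,15,24,25,26,27,28,29,30,31): XOR of data positions = 0⊕1⊕1⊕0⊕0⊕0⊕1⊕0⊕0⊕0⊕1⊕0⊕0⊕0⊕0 = 0
p16 (pos 16,17,18,19,20,21,22,23,24,25,26,27,28,29,30,31): XOR of data positions = 0⊕0⊕0⊕1⊕0⊕1⊕1⊕0⊕0⊕0⊕1⊕0⊕0⊕0⊕0 = 0
Codeword: 0010110001100010000101100010000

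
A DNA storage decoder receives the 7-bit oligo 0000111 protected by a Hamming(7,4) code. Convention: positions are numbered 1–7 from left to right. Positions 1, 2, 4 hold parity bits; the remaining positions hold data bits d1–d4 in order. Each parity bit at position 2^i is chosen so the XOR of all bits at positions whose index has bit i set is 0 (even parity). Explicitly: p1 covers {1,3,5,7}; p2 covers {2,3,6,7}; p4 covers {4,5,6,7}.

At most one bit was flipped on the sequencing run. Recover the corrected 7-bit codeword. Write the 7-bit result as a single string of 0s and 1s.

s1 (pos 1,3,5,7): 0⊕0⊕1⊕1 = 0
s2 (pos 2,3,6,7): 0⊕0⊕1⊕1 = 0
s4 (pos 4,5,6,7): 0⊕1⊕1⊕1 = 1
Syndrome s4…s1 = 100 → error at position 4.
Flip position 4: 0000111 → 0001111

0001111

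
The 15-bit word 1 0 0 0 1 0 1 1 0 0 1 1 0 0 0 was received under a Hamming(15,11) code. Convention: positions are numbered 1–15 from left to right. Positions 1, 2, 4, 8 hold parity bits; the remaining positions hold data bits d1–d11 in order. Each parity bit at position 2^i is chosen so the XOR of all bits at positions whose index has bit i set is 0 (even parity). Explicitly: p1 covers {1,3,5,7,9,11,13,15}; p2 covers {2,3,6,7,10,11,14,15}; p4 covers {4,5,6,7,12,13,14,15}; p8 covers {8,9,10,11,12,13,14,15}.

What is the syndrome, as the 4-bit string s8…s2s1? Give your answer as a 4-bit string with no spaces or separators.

1100

s1 (pos 1,3,5,7,9,11,13,15): 1⊕0⊕1⊕1⊕0⊕1⊕0⊕0 = 0
s2 (pos 2,3,6,7,10,11,14,15): 0⊕0⊕0⊕1⊕0⊕1⊕0⊕0 = 0
s4 (pos 4,5,6,7,12,13,14,15): 0⊕1⊕0⊕1⊕1⊕0⊕0⊕0 = 1
s8 (pos 8,9,10,11,12,13,14,15): 1⊕0⊕0⊕1⊕1⊕0⊕0⊕0 = 1
Syndrome s8…s1 = 1100 → error at position 12.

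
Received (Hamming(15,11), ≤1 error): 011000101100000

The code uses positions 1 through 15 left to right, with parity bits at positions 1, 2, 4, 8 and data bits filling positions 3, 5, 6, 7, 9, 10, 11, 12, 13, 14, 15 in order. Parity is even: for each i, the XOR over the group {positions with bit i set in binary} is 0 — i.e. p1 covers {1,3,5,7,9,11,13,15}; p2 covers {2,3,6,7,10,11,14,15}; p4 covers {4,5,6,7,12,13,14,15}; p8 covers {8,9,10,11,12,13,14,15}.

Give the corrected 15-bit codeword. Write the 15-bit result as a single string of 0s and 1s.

s1 (pos 1,3,5,7,9,11,13,15): 0⊕1⊕0⊕1⊕1⊕0⊕0⊕0 = 1
s2 (pos 2,3,6,7,10,11,14,15): 1⊕1⊕0⊕1⊕1⊕0⊕0⊕0 = 0
s4 (pos 4,5,6,7,12,13,14,15): 0⊕0⊕0⊕1⊕0⊕0⊕0⊕0 = 1
s8 (pos 8,9,10,11,12,13,14,15): 0⊕1⊕1⊕0⊕0⊕0⊕0⊕0 = 0
Syndrome s8…s1 = 0101 → error at position 5.
Flip position 5: 011000101100000 → 011010101100000

011010101100000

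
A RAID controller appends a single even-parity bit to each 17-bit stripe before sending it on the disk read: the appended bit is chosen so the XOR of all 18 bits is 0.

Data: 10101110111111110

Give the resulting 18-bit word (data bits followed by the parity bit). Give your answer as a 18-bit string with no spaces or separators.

XOR of the 17 data bits: 1⊕0⊕1⊕0⊕1⊕1⊕1⊕0⊕1⊕1⊕1⊕1⊕1⊕1⊕1⊕1⊕0 = 1
Parity bit = 1 (so all 18 bits XOR to 0).

101011101111111101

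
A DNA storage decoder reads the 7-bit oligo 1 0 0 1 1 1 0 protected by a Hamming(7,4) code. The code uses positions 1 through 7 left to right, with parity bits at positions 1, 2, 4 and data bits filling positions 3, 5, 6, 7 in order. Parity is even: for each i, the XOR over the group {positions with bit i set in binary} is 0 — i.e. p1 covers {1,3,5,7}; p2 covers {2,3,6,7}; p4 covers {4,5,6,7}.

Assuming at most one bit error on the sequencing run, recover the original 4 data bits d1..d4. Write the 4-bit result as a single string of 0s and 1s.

0100

s1 (pos 1,3,5,7): 1⊕0⊕1⊕0 = 0
s2 (pos 2,3,6,7): 0⊕0⊕1⊕0 = 1
s4 (pos 4,5,6,7): 1⊕1⊕1⊕0 = 1
Syndrome s4…s1 = 110 → error at position 6.
Flip position 6: 1001110 → 1001100
Read data bits from positions 3,5,6,7: 0100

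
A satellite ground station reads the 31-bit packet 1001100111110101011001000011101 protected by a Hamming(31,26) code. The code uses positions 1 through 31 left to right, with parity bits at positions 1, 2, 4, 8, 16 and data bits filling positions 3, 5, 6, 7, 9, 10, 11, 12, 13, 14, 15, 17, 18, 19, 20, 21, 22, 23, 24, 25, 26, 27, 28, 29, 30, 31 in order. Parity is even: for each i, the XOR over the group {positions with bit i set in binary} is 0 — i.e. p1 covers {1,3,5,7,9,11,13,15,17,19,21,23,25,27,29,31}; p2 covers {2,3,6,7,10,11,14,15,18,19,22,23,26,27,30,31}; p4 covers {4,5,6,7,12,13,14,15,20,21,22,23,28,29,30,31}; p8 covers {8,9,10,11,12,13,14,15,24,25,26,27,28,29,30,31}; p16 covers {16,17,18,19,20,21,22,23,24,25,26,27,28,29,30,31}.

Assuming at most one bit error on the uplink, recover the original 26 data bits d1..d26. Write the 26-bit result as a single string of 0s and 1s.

01001111010011001000011101

s1 (pos 1,3,5,7,9,11,13,15,17,19,21,23,25,27,29,31): 1⊕0⊕1⊕0⊕1⊕1⊕0⊕0⊕0⊕1⊕0⊕0⊕0⊕1⊕1⊕1 = 0
s2 (pos 2,3,6,7,10,11,14,15,18,19,22,23,26,27,30,31): 0⊕0⊕0⊕0⊕1⊕1⊕1⊕0⊕1⊕1⊕1⊕0⊕0⊕1⊕0⊕1 = 0
s4 (pos 4,5,6,7,12,13,14,15,20,21,22,23,28,29,30,31): 1⊕1⊕0⊕0⊕1⊕0⊕1⊕0⊕0⊕0⊕1⊕0⊕1⊕1⊕0⊕1 = 0
s8 (pos 8,9,10,11,12,13,14,15,24,25,26,27,28,29,30,31): 1⊕1⊕1⊕1⊕1⊕0⊕1⊕0⊕0⊕0⊕0⊕1⊕1⊕1⊕0⊕1 = 0
s16 (pos 16,17,18,19,20,21,22,23,24,25,26,27,28,29,30,31): 1⊕0⊕1⊕1⊕0⊕0⊕1⊕0⊕0⊕0⊕0⊕1⊕1⊕1⊕0⊕1 = 0
Syndrome s16…s1 = 00000 → no error.
Read data bits from positions 3,5,6,7,9,10,11,12,13,14,15,17,18,19,20,21,22,23,24,25,26,27,28,29,30,31: 01001111010011001000011101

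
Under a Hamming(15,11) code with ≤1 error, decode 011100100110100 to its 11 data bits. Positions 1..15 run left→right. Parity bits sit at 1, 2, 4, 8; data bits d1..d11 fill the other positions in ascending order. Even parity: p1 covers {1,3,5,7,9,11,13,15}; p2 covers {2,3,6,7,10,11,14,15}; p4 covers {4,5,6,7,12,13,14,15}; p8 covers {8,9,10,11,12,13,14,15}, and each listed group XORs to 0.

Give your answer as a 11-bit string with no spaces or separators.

10010110110

s1 (pos 1,3,5,7,9,11,13,15): 0⊕1⊕0⊕1⊕0⊕1⊕1⊕0 = 0
s2 (pos 2,3,6,7,10,11,14,15): 1⊕1⊕0⊕1⊕1⊕1⊕0⊕0 = 1
s4 (pos 4,5,6,7,12,13,14,15): 1⊕0⊕0⊕1⊕0⊕1⊕0⊕0 = 1
s8 (pos 8,9,10,11,12,13,14,15): 0⊕0⊕1⊕1⊕0⊕1⊕0⊕0 = 1
Syndrome s8…s1 = 1110 → error at position 14.
Flip position 14: 011100100110100 → 011100100110110
Read data bits from positions 3,5,6,7,9,10,11,12,13,14,15: 10010110110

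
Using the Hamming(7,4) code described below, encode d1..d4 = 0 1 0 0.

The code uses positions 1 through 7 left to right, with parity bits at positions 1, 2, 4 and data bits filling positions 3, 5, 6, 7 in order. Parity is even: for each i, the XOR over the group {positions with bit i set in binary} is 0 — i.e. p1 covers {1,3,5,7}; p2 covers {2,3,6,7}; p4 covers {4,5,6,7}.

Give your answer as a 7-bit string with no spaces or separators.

1001100

Place data at non-parity positions: p1 p2 0 p4 1 0 0
p1 (pos 1,3,5,7): XOR of data positions = 0⊕1⊕0 = 1
p2 (pos 2,3,6,7): XOR of data positions = 0⊕0⊕0 = 0
p4 (pos 4,5,6,7): XOR of data positions = 1⊕0⊕0 = 1
Codeword: 1001100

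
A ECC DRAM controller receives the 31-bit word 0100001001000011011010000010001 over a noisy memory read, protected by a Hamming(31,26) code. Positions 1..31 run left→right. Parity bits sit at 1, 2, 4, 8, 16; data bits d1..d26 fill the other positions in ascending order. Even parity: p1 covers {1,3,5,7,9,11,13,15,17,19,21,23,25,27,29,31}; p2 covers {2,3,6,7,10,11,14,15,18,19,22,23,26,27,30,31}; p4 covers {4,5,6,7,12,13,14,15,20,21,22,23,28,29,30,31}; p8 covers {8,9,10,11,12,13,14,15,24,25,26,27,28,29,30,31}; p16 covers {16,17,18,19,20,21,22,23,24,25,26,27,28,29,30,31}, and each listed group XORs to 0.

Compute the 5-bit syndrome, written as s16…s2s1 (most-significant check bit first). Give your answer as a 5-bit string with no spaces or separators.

00000

s1 (pos 1,3,5,7,9,11,13,15,17,19,21,23,25,27,29,31): 0⊕0⊕0⊕1⊕0⊕0⊕0⊕1⊕0⊕1⊕1⊕0⊕0⊕1⊕0⊕1 = 0
s2 (pos 2,3,6,7,10,11,14,15,18,19,22,23,26,27,30,31): 1⊕0⊕0⊕1⊕1⊕0⊕0⊕1⊕1⊕1⊕0⊕0⊕0⊕1⊕0⊕1 = 0
s4 (pos 4,5,6,7,12,13,14,15,20,21,22,23,28,29,30,31): 0⊕0⊕0⊕1⊕0⊕0⊕0⊕1⊕0⊕1⊕0⊕0⊕0⊕0⊕0⊕1 = 0
s8 (pos 8,9,10,11,12,13,14,15,24,25,26,27,28,29,30,31): 0⊕0⊕1⊕0⊕0⊕0⊕0⊕1⊕0⊕0⊕0⊕1⊕0⊕0⊕0⊕1 = 0
s16 (pos 16,17,18,19,20,21,22,23,24,25,26,27,28,29,30,31): 1⊕0⊕1⊕1⊕0⊕1⊕0⊕0⊕0⊕0⊕0⊕1⊕0⊕0⊕0⊕1 = 0
Syndrome s16…s1 = 00000 → no error.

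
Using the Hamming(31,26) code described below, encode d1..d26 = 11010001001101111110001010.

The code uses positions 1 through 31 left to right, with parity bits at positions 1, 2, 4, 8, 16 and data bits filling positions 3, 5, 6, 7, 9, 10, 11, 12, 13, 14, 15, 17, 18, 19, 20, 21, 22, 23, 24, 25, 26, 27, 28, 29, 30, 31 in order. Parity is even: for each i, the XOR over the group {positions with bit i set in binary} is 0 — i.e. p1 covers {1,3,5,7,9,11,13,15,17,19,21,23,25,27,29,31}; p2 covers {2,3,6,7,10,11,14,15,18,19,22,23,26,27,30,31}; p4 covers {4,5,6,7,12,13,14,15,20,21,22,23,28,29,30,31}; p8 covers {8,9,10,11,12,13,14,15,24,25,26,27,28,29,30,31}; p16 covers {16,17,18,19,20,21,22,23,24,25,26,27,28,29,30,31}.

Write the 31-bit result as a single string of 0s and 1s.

0110101100010011101111110001010

Place data at non-parity positions: p1 p2 1 p4 1 0 1 p8 0 0 0 1 0 0 1 p16 1 0 1 1 1 1 1 1 0 0 0 1 0 1 0
p1 (pos 1,3,5,7,9,11,13,15,17,19,21,23,25,27,29,31): XOR of data positions = 1⊕1⊕1⊕0⊕0⊕0⊕1⊕1⊕1⊕1⊕1⊕0⊕0⊕0⊕0 = 0
p2 (pos 2,3,6,7,10,11,14,15,18,19,22,23,26,27,30,31): XOR of data positions = 1⊕0⊕1⊕0⊕0⊕0⊕1⊕0⊕1⊕1⊕1⊕0⊕0⊕1⊕0 = 1
p4 (pos 4,5,6,7,12,13,14,15,20,21,22,23,28,29,30,31): XOR of data positions = 1⊕0⊕1⊕1⊕0⊕0⊕1⊕1⊕1⊕1⊕1⊕1⊕0⊕1⊕0 = 0
p8 (pos 8,9,10,11,12,13,14,15,24,25,26,27,28,29,30,31): XOR of data positions = 0⊕0⊕0⊕1⊕0⊕0⊕1⊕1⊕0⊕0⊕0⊕1⊕0⊕1⊕0 = 1
p16 (pos 16,17,18,19,20,21,22,23,24,25,26,27,28,29,30,31): XOR of data positions = 1⊕0⊕1⊕1⊕1⊕1⊕1⊕1⊕0⊕0⊕0⊕1⊕0⊕1⊕0 = 1
Codeword: 0110101100010011101111110001010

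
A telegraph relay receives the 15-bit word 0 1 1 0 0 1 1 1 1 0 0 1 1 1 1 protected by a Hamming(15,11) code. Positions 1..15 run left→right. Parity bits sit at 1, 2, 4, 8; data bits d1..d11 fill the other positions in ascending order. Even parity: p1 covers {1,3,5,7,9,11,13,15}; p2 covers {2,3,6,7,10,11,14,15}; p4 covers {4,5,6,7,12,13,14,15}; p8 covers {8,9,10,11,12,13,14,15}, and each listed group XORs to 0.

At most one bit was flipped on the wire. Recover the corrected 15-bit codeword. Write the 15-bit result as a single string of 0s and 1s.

111001111001111

s1 (pos 1,3,5,7,9,11,13,15): 0⊕1⊕0⊕1⊕1⊕0⊕1⊕1 = 1
s2 (pos 2,3,6,7,10,11,14,15): 1⊕1⊕1⊕1⊕0⊕0⊕1⊕1 = 0
s4 (pos 4,5,6,7,12,13,14,15): 0⊕0⊕1⊕1⊕1⊕1⊕1⊕1 = 0
s8 (pos 8,9,10,11,12,13,14,15): 1⊕1⊕0⊕0⊕1⊕1⊕1⊕1 = 0
Syndrome s8…s1 = 0001 → error at position 1.
Flip position 1: 011001111001111 → 111001111001111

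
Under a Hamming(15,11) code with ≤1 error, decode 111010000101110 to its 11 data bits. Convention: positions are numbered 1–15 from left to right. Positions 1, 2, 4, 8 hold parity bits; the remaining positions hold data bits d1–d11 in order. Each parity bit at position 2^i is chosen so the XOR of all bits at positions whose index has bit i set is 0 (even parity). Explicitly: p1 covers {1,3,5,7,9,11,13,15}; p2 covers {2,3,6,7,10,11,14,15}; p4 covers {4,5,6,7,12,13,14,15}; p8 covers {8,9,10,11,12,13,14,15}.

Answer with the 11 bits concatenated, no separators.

s1 (pos 1,3,5,7,9,11,13,15): 1⊕1⊕1⊕0⊕0⊕0⊕1⊕0 = 0
s2 (pos 2,3,6,7,10,11,14,15): 1⊕1⊕0⊕0⊕1⊕0⊕1⊕0 = 0
s4 (pos 4,5,6,7,12,13,14,15): 0⊕1⊕0⊕0⊕1⊕1⊕1⊕0 = 0
s8 (pos 8,9,10,11,12,13,14,15): 0⊕0⊕1⊕0⊕1⊕1⊕1⊕0 = 0
Syndrome s8…s1 = 0000 → no error.
Read data bits from positions 3,5,6,7,9,10,11,12,13,14,15: 11000101110

11000101110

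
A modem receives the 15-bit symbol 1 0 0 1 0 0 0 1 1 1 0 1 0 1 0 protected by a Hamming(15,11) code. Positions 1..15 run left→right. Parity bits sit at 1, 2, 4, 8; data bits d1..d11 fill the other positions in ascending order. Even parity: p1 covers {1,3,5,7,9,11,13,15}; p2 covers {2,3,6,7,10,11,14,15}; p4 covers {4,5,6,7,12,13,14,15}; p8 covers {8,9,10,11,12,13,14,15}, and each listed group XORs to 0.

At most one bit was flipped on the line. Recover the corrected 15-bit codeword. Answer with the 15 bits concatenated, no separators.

s1 (pos 1,3,5,7,9,11,13,15): 1⊕0⊕0⊕0⊕1⊕0⊕0⊕0 = 0
s2 (pos 2,3,6,7,10,11,14,15): 0⊕0⊕0⊕0⊕1⊕0⊕1⊕0 = 0
s4 (pos 4,5,6,7,12,13,14,15): 1⊕0⊕0⊕0⊕1⊕0⊕1⊕0 = 1
s8 (pos 8,9,10,11,12,13,14,15): 1⊕1⊕1⊕0⊕1⊕0⊕1⊕0 = 1
Syndrome s8…s1 = 1100 → error at position 12.
Flip position 12: 100100011101010 → 100100011100010

100100011100010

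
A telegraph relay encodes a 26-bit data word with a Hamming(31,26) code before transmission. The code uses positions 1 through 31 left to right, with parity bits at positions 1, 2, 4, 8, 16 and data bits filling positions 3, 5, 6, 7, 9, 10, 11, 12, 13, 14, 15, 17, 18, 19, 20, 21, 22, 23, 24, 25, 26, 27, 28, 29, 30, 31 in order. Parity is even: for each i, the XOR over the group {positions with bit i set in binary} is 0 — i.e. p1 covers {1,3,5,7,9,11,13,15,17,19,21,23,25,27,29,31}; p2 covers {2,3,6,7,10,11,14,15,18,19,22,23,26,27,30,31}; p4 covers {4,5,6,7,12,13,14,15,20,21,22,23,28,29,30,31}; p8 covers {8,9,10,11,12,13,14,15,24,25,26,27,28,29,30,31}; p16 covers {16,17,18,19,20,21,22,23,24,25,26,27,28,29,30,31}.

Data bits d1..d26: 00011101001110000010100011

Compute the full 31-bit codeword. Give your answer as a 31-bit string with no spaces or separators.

Place data at non-parity positions: p1 p2 0 p4 0 0 1 p8 1 1 0 1 0 0 1 p16 1 1 0 0 0 0 0 1 0 1 0 0 0 1 1
p1 (pos 1,3,5,7,9,11,13,15,17,19,21,23,25,27,29,31): XOR of data positions = 0⊕0⊕1⊕1⊕0⊕0⊕1⊕1⊕0⊕0⊕0⊕0⊕0⊕0⊕1 = 1
p2 (pos 2,3,6,7,10,11,14,15,18,19,22,23,26,27,30,31): XOR of data positions = 0⊕0⊕1⊕1⊕0⊕0⊕1⊕1⊕0⊕0⊕0⊕1⊕0⊕1⊕1 = 1
p4 (pos 4,5,6,7,12,13,14,15,20,21,22,23,28,29,30,31): XOR of data positions = 0⊕0⊕1⊕1⊕0⊕0⊕1⊕0⊕0⊕0⊕0⊕0⊕0⊕1⊕1 = 1
p8 (pos 8,9,10,11,12,13,14,15,24,25,26,27,28,29,30,31): XOR of data positions = 1⊕1⊕0⊕1⊕0⊕0⊕1⊕1⊕0⊕1⊕0⊕0⊕0⊕1⊕1 = 0
p16 (pos 16,17,18,19,20,21,22,23,24,25,26,27,28,29,30,31): XOR of data positions = 1⊕1⊕0⊕0⊕0⊕0⊕0⊕1⊕0⊕1⊕0⊕0⊕0⊕1⊕1 = 0
Codeword: 1101001011010010110000010100011

1101001011010010110000010100011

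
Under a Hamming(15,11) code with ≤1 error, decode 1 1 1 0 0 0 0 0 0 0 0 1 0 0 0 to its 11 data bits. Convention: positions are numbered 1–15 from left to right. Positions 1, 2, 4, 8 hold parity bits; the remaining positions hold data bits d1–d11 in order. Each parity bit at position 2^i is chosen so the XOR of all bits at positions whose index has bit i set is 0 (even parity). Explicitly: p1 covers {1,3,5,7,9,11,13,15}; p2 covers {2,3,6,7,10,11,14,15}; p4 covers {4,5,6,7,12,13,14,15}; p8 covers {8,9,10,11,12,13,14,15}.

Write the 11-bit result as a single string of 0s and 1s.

s1 (pos 1,3,5,7,9,11,13,15): 1⊕1⊕0⊕0⊕0⊕0⊕0⊕0 = 0
s2 (pos 2,3,6,7,10,11,14,15): 1⊕1⊕0⊕0⊕0⊕0⊕0⊕0 = 0
s4 (pos 4,5,6,7,12,13,14,15): 0⊕0⊕0⊕0⊕1⊕0⊕0⊕0 = 1
s8 (pos 8,9,10,11,12,13,14,15): 0⊕0⊕0⊕0⊕1⊕0⊕0⊕0 = 1
Syndrome s8…s1 = 1100 → error at position 12.
Flip position 12: 111000000001000 → 111000000000000
Read data bits from positions 3,5,6,7,9,10,11,12,13,14,15: 10000000000

10000000000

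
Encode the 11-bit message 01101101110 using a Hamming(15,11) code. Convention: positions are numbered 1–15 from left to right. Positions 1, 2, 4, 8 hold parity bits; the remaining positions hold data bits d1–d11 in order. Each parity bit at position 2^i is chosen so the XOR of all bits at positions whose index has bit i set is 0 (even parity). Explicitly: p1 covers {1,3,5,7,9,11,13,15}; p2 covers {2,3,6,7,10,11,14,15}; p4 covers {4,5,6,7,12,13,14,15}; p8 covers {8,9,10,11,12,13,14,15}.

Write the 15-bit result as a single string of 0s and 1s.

110111011101110

Place data at non-parity positions: p1 p2 0 p4 1 1 0 p8 1 1 0 1 1 1 0
p1 (pos 1,3,5,7,9,11,13,15): XOR of data positions = 0⊕1⊕0⊕1⊕0⊕1⊕0 = 1
p2 (pos 2,3,6,7,10,11,14,15): XOR of data positions = 0⊕1⊕0⊕1⊕0⊕1⊕0 = 1
p4 (pos 4,5,6,7,12,13,14,15): XOR of data positions = 1⊕1⊕0⊕1⊕1⊕1⊕0 = 1
p8 (pos 8,9,10,11,12,13,14,15): XOR of data positions = 1⊕1⊕0⊕1⊕1⊕1⊕0 = 1
Codeword: 110111011101110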